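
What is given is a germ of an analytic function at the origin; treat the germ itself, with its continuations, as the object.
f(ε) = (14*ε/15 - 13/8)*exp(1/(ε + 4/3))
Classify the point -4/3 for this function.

The exponent 1/(ε - (-4/3)) has a pole at -4/3, so exp(1/(ε - (-4/3))) takes every nonzero value near it: an essential singularity (not a pole of any order).

The point is an essential singularity.


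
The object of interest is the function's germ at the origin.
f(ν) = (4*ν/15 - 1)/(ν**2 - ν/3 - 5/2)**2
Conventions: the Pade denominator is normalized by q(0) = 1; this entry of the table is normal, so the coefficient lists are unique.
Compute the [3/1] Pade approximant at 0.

The Pade approximant has numerator coefficients [-4/25, -3018/29375, -6992/146875, -186688/2203125]; denominator coefficients [1, 8287/7050].

Taylor coefficients needed (expand at 0): a_0 = -4/25, a_1 = 32/375, a_2 = -832/5625, a_3 = 1504/16875, a_4 = -132592/1265625.
Write the denominator as Q(ν) = 1 + q1*ν. Requiring Q*f - P = O(ν^5) with deg P <= 3 kills the coefficients of ν^4..ν^4 in Q*f:
  ν^4: a_4 + q1*a_3 = 0, i.e. -132592/1265625 + (1504/16875)*q1 = 0.
Solving this linear system: q1 = 8287/7050.
The numerator is Q*f truncated at degree 3: P0 = a_0 = -4/25; P1 = a_1 + q1*a_0 = -3018/29375; P2 = a_2 + q1*a_1 = -6992/146875; P3 = a_3 + q1*a_2 = -186688/2203125.


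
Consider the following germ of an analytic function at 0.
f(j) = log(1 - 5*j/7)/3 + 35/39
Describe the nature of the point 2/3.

The point is a regular point.

There is no denominator, hence no pole anywhere.
Branch term log(1 - j/(7/5)): argument at 2/3 is 11/21, nonzero, so 2/3 is not its branch point (a point on a principal cut is still regular for the continued germ).
So the germ continues analytically to 2/3.


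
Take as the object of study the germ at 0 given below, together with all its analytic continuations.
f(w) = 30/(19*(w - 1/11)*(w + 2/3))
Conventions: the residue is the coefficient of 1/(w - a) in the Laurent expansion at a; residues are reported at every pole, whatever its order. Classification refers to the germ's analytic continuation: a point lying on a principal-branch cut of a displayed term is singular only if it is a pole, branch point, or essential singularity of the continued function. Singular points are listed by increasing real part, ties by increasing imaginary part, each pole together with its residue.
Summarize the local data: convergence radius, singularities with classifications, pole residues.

Denominator factor (w + 2/3): pole of order 1 at -2/3, modulus 2/3.
Denominator factor (w - 1/11): pole of order 1 at 1/11, modulus 1/11.
The radius of convergence is the smallest modulus among the singular points: 1/11.
At the order-1 pole -2/3 set g(w) = (w - (-2/3))*f(w) = 30/(19*(w - 1/11)).
Simple pole: residue = g(a) at a = -2/3, which is -198/95.
At the order-1 pole 1/11 set g(w) = (w - (1/11))*f(w) = 30/(19*(w + 2/3)).
Simple pole: residue = g(a) at a = 1/11, which is 198/95.
List the singular points by increasing real part (a conjugate pair: the negative imaginary part first).

Radius of convergence at 0: 1/11.
At -2/3: a pole of order 1; residue -198/95.
At 1/11: a pole of order 1; residue 198/95.


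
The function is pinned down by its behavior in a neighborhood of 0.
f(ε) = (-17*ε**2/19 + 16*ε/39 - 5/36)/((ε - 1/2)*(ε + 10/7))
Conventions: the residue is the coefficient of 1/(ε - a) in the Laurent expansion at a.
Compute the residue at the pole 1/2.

The residue is -4900/60021.

At the order-1 pole 1/2 set g(ε) = (ε - (1/2))*f(ε) = (-17*ε**2/19 + 16*ε/39 - 5/36)/(ε + 10/7).
Simple pole: residue = g(a) at a = 1/2, which is -4900/60021.


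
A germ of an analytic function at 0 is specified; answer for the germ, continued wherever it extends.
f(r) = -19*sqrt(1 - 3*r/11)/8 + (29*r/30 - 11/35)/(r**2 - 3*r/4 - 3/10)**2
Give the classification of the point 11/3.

The point is an algebraic (square-root) branch point.

The term (-19/8)*sqrt(1 - r/(11/3)) has argument 1 - 11/3/(11/3) = 0 at 11/3: a square-root (algebraic, two-sheeted) branch point; the remaining terms are analytic or single-valued there.


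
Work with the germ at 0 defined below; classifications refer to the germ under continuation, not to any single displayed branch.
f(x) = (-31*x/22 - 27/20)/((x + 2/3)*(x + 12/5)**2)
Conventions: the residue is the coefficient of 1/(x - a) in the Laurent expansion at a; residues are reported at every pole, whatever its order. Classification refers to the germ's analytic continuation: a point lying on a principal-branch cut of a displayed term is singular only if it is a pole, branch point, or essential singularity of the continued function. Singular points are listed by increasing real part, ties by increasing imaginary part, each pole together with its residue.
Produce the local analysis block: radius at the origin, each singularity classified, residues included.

Denominator factor (x + 12/5)^2: pole of order 2 at -12/5, modulus 12/5.
Denominator factor (x + 2/3): pole of order 1 at -2/3, modulus 2/3.
The radius of convergence is the smallest modulus among the singular points: 2/3.
At the order-2 pole -12/5 set g(x) = (x - (-12/5))^2*f(x) = (-31*x/22 - 27/20)/(x + 2/3).
Order-2 pole: residue = g'(a); g'(-12/5) = 4065/29744, so the residue is 4065/29744.
At the order-1 pole -2/3 set g(x) = (x - (-2/3))*f(x) = (-31*x/22 - 27/20)/(x + 12/5)**2.
Simple pole: residue = g(a) at a = -2/3, which is -4065/29744.
List the singular points by increasing real part (a conjugate pair: the negative imaginary part first).

Radius of convergence at 0: 2/3.
At -12/5: a pole of order 2; residue 4065/29744.
At -2/3: a pole of order 1; residue -4065/29744.


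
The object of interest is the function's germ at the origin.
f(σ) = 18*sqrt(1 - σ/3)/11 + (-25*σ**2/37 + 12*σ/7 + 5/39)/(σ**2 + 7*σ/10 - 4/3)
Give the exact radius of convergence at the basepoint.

The radius of convergence is -7/20 + (1/60)*sqrt(5241).

Denominator factor (σ**2 + 7*σ/10 - 4/3): discriminant 1747/300, real irrational roots -7/20 + (1/60)*sqrt(5241) and -7/20 - (1/60)*sqrt(5241); poles of order 1, moduli -7/20 + (1/60)*sqrt(5241) and 7/20 + (1/60)*sqrt(5241).
Branch term (18/11)*sqrt(1 - σ/(3)): its argument vanishes at σ = 3, a square-root branch point, modulus 3.
The radius of convergence is the smallest modulus among the singular points: -7/20 + (1/60)*sqrt(5241).


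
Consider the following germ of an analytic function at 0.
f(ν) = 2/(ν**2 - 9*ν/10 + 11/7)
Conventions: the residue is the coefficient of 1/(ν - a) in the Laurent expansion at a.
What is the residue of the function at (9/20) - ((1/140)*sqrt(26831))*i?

The residue is ((20/3833)*sqrt(26831))*i.

The factor ν**2 - 9*ν/10 + 11/7 splits as (ν - a)(ν - a') with a = (9/20) - ((1/140)*sqrt(26831))*i, a' = (9/20) + ((1/140)*sqrt(26831))*i. At the order-1 pole a set g(ν) = (ν - a)*f(ν) = [2] / (ν - a').
Simple pole: residue = g(a) at a = (9/20) - ((1/140)*sqrt(26831))*i, which is ((20/3833)*sqrt(26831))*i.


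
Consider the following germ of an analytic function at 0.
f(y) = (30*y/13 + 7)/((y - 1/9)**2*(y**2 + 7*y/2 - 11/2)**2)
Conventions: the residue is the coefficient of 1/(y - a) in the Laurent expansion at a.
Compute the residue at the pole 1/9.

The residue is 454500153/915784961.

At the order-2 pole 1/9 set g(y) = (y - (1/9))^2*f(y) = (30*y/13 + 7)/(y**2 + 7*y/2 - 11/2)**2.
Order-2 pole: residue = g'(a); g'(1/9) = 454500153/915784961, so the residue is 454500153/915784961.


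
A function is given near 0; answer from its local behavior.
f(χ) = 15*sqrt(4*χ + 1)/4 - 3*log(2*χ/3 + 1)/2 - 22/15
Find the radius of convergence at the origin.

The radius of convergence is 1/4.

Branch term (-3/2)*log(1 - χ/(-3/2)): its argument vanishes at χ = -3/2, a logarithmic branch point, modulus 3/2.
Branch term (15/4)*sqrt(1 - χ/(-1/4)): its argument vanishes at χ = -1/4, a square-root branch point, modulus 1/4.
The radius of convergence is the smallest modulus among the singular points: 1/4.


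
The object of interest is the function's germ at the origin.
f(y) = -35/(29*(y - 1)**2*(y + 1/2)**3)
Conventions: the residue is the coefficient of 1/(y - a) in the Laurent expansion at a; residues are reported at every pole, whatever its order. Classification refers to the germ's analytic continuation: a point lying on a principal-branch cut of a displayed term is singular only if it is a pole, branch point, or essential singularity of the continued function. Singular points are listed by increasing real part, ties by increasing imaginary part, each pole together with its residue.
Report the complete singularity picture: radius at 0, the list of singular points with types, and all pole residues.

Radius of convergence at 0: 1/2.
At -1/2: a pole of order 3; residue -560/783.
At 1: a pole of order 2; residue 560/783.

Denominator factor (y - 1)^2: pole of order 2 at 1, modulus 1.
Denominator factor (y + 1/2)^3: pole of order 3 at -1/2, modulus 1/2.
The radius of convergence is the smallest modulus among the singular points: 1/2.
At the order-3 pole -1/2 set g(y) = (y - (-1/2))^3*f(y) = -35/(29*(y - 1)**2).
Order-3 pole: residue = g''(a)/2; g''(-1/2) = -1120/783, so the residue is -560/783.
At the order-2 pole 1 set g(y) = (y - (1))^2*f(y) = -35/(29*(y + 1/2)**3).
Order-2 pole: residue = g'(a); g'(1) = 560/783, so the residue is 560/783.
List the singular points by increasing real part (a conjugate pair: the negative imaginary part first).


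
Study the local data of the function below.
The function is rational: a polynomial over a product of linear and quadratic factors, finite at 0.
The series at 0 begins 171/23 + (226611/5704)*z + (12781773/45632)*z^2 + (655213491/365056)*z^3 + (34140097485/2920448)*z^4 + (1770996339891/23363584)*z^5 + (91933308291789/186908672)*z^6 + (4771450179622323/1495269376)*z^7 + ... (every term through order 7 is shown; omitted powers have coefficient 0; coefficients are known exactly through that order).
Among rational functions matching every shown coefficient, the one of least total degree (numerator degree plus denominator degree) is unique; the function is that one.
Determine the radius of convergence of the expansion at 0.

No rational of total degree below 6 reproduces all 8 coefficients; solving the [1/5] Pade equations on them gives f(z) = (12*z/31 + 19/23)/((z + 1)**3*(z**2 - 7*z/8 + 1/9)), whose expansion matches every shown term.
Denominator factor (z**2 - 7*z/8 + 1/9): discriminant 185/576, real irrational roots 7/16 + (1/48)*sqrt(185) and 7/16 - (1/48)*sqrt(185); poles of order 1, moduli 7/16 + (1/48)*sqrt(185) and 7/16 - (1/48)*sqrt(185).
Denominator factor (z + 1)^3: pole of order 3 at -1, modulus 1.
The radius of convergence is the smallest modulus among the singular points: 7/16 - (1/48)*sqrt(185).

The radius of convergence is 7/16 - (1/48)*sqrt(185).


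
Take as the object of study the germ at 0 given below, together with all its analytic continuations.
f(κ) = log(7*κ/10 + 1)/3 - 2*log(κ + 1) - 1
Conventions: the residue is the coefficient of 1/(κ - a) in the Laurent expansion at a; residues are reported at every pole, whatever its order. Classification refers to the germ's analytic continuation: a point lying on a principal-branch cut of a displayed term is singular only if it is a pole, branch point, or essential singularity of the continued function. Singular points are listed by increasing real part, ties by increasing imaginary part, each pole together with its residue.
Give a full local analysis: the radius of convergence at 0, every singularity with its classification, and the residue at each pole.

Radius of convergence at 0: 1.
At -10/7: a logarithmic branch point.
At -1: a logarithmic branch point.

Branch term (-2)*log(1 - κ/(-1)): its argument vanishes at κ = -1, a logarithmic branch point, modulus 1.
Branch term (1/3)*log(1 - κ/(-10/7)): its argument vanishes at κ = -10/7, a logarithmic branch point, modulus 10/7.
The radius of convergence is the smallest modulus among the singular points: 1.
List the singular points by increasing real part (a conjugate pair: the negative imaginary part first).


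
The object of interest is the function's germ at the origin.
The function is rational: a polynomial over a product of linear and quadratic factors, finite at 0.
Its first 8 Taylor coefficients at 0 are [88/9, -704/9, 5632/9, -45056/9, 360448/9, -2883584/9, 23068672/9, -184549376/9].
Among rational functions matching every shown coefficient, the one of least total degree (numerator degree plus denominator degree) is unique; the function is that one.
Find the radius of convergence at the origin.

No rational of total degree below 1 reproduces all 8 coefficients; solving the [0/1] Pade equations on them gives f(χ) = 11/(9*(χ + 1/8)), whose expansion matches every shown term.
Denominator factor (χ + 1/8): pole of order 1 at -1/8, modulus 1/8.
The radius of convergence is the smallest modulus among the singular points: 1/8.

The radius of convergence is 1/8.


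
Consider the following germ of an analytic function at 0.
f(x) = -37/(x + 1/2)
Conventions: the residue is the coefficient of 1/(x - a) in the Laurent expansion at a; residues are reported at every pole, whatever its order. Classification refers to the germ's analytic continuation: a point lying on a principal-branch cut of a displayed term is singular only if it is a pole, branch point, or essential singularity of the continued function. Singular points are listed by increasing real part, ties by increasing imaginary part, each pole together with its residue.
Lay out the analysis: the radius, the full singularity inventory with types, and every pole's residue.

Denominator factor (x + 1/2): pole of order 1 at -1/2, modulus 1/2.
The radius of convergence is the smallest modulus among the singular points: 1/2.
At the order-1 pole -1/2 set g(x) = (x - (-1/2))*f(x) = -37.
Simple pole: residue = g(a) at a = -1/2, which is -37.

Radius of convergence at 0: 1/2.
At -1/2: a pole of order 1; residue -37.


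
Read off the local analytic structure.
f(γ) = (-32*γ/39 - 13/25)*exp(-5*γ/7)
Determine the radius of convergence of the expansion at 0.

The factor exp(-5*γ/7) is entire and contributes no finite singular point.
The polynomial part has no poles.
No finite singular points: the Taylor series at 0 converges everywhere.

The radius of convergence is infinite.


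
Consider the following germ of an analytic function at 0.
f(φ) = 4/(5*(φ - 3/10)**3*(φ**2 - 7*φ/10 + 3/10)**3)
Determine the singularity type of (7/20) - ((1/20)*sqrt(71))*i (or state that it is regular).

The denominator factor φ**2 - 7*φ/10 + 3/10 vanishes at (7/20) - ((1/20)*sqrt(71))*i and appears to the power 3; the numerator there equals 4/5, nonzero, and no other factor vanishes.
Hence a pole whose order is the multiplicity, 3.

The point is a pole of order 3.


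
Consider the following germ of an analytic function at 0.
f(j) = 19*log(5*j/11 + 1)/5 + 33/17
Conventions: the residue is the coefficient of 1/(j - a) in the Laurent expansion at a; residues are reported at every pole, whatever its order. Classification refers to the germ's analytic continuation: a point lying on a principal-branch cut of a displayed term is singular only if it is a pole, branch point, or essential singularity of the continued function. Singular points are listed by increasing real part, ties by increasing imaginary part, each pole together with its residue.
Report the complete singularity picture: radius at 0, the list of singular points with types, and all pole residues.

Radius of convergence at 0: 11/5.
At -11/5: a logarithmic branch point.

Branch term (19/5)*log(1 - j/(-11/5)): its argument vanishes at j = -11/5, a logarithmic branch point, modulus 11/5.
The radius of convergence is the smallest modulus among the singular points: 11/5.


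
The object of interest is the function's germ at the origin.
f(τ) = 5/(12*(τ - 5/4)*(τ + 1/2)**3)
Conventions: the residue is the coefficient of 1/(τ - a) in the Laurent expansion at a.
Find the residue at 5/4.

At the order-1 pole 5/4 set g(τ) = (τ - (5/4))*f(τ) = 5/(12*(τ + 1/2)**3).
Simple pole: residue = g(a) at a = 5/4, which is 80/1029.

The residue is 80/1029.


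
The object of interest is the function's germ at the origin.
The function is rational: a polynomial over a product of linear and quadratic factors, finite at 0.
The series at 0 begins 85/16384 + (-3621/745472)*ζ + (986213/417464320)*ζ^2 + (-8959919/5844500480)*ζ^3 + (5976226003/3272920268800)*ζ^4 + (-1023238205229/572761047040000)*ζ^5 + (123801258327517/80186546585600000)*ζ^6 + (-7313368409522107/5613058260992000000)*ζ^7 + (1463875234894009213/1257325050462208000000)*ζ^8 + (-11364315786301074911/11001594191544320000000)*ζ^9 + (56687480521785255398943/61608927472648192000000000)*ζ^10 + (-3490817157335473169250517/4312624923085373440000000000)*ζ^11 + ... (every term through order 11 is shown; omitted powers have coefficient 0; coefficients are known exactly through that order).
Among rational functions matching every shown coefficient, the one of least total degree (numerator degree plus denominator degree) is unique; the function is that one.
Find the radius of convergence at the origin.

The radius of convergence is -1/7 + (1/35)*sqrt(1985).

No rational of total degree below 10 reproduces all 12 coefficients; solving the [2/8] Pade equations on them gives f(ζ) = (ζ**2 + 17*ζ/13 - 17/4)/((ζ**2 - 2*ζ/7 - 8/5)*(ζ**2 + 6*ζ/5 + 8)**3), whose expansion matches every shown term.
Denominator factor (ζ**2 - 2*ζ/7 - 8/5): discriminant 1588/245, real irrational roots 1/7 + (1/35)*sqrt(1985) and 1/7 - (1/35)*sqrt(1985); poles of order 1, moduli 1/7 + (1/35)*sqrt(1985) and -1/7 + (1/35)*sqrt(1985).
Denominator factor (ζ**2 + 6*ζ/5 + 8)^3: discriminant -764/25, complex-conjugate roots (-3/5) + ((1/5)*sqrt(191))*i and (-3/5) - ((1/5)*sqrt(191))*i; poles of order 3, moduli (2)*sqrt(2) and (2)*sqrt(2).
The radius of convergence is the smallest modulus among the singular points: -1/7 + (1/35)*sqrt(1985).


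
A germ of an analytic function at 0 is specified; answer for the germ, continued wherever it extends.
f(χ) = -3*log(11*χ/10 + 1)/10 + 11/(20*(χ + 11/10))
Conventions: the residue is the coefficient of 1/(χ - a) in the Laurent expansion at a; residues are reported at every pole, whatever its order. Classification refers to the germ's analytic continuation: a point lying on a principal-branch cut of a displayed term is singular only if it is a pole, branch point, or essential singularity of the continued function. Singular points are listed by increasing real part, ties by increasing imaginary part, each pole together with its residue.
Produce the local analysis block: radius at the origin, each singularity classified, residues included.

Radius of convergence at 0: 10/11.
At -11/10: a pole of order 1; residue 11/20.
At -10/11: a logarithmic branch point.

Denominator factor (χ + 11/10): pole of order 1 at -11/10, modulus 11/10.
Branch term (-3/10)*log(1 - χ/(-10/11)): its argument vanishes at χ = -10/11, a logarithmic branch point, modulus 10/11.
The radius of convergence is the smallest modulus among the singular points: 10/11.
The branch term is analytic at -11/10 and contributes nothing to the residue; only the rational part matters.
At the order-1 pole -11/10 set g(χ) = (χ - (-11/10))*(rational part) = 11/20.
Simple pole: residue = g(a) at a = -11/10, which is 11/20.
List the singular points by increasing real part (a conjugate pair: the negative imaginary part first).


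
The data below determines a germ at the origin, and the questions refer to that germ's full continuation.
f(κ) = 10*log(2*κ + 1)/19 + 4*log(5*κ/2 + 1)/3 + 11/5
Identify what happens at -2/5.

The point is a logarithmic branch point.

The term (4/3)*log(1 - κ/(-2/5)) has argument 1 - -2/5/(-2/5) = 0 at -2/5: a logarithmic (infinitely-sheeted) branch point; the remaining terms are analytic or single-valued there.


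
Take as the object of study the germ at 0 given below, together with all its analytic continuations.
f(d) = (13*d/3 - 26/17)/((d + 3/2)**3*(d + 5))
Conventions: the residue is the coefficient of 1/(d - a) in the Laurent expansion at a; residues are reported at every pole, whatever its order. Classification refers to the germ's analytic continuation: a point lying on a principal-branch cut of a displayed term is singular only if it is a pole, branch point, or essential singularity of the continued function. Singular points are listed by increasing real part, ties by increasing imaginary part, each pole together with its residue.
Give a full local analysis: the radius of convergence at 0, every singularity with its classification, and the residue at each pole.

Denominator factor (d + 5): pole of order 1 at -5, modulus 5.
Denominator factor (d + 3/2)^3: pole of order 3 at -3/2, modulus 3/2.
The radius of convergence is the smallest modulus among the singular points: 3/2.
At the order-1 pole -5 set g(d) = (d - (-5))*f(d) = (13*d/3 - 26/17)/(d + 3/2)**3.
Simple pole: residue = g(a) at a = -5, which is 1352/2499.
At the order-3 pole -3/2 set g(d) = (d - (-3/2))^3*f(d) = (13*d/3 - 26/17)/(d + 5).
Order-3 pole: residue = g''(a)/2; g''(-3/2) = -2704/2499, so the residue is -1352/2499.
List the singular points by increasing real part (a conjugate pair: the negative imaginary part first).

Radius of convergence at 0: 3/2.
At -5: a pole of order 1; residue 1352/2499.
At -3/2: a pole of order 3; residue -1352/2499.


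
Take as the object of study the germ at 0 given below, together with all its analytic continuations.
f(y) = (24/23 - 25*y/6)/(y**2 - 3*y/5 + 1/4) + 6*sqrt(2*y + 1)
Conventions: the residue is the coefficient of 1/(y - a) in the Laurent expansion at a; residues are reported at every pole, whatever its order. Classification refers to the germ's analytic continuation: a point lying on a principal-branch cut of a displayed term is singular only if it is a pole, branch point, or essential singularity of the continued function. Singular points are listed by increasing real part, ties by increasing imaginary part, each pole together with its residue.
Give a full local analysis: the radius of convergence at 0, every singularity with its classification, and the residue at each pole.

Radius of convergence at 0: 1/2.
At -1/2: an algebraic (square-root) branch point.
At (3/10) - (2/5)*i: a pole of order 1; residue (-25/12) - (95/368)*i.
At (3/10) + (2/5)*i: a pole of order 1; residue (-25/12) + (95/368)*i.

Denominator factor (y**2 - 3*y/5 + 1/4): discriminant -16/25, complex-conjugate roots (3/10) + (2/5)*i and (3/10) - (2/5)*i; poles of order 1, moduli 1/2 and 1/2.
Branch term (6)*sqrt(1 - y/(-1/2)): its argument vanishes at y = -1/2, a square-root branch point, modulus 1/2.
The radius of convergence is the smallest modulus among the singular points: 1/2.
The branch term is analytic at (3/10) - (2/5)*i and contributes nothing to the residue; only the rational part matters.
The factor y**2 - 3*y/5 + 1/4 splits as (y - a)(y - a') with a = (3/10) - (2/5)*i, a' = (3/10) + (2/5)*i. At the order-1 pole a set g(y) = (y - a)*(rational part) = [24/23 - 25*y/6] / (y - a').
Simple pole: residue = g(a) at a = (3/10) - (2/5)*i, which is (-25/12) - (95/368)*i.
The branch term is analytic at (3/10) + (2/5)*i and contributes nothing to the residue; only the rational part matters.
The factor y**2 - 3*y/5 + 1/4 splits as (y - a)(y - a') with a = (3/10) + (2/5)*i, a' = (3/10) - (2/5)*i. At the order-1 pole a set g(y) = (y - a)*(rational part) = [24/23 - 25*y/6] / (y - a').
Simple pole: residue = g(a) at a = (3/10) + (2/5)*i, which is (-25/12) + (95/368)*i.
List the singular points by increasing real part (a conjugate pair: the negative imaginary part first).


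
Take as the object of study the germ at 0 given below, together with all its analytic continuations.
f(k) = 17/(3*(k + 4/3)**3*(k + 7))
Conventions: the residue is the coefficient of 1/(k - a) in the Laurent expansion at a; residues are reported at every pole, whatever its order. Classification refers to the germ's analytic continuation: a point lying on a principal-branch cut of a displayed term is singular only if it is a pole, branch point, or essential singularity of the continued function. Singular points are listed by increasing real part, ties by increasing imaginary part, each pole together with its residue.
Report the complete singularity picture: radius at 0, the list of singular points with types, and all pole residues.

Denominator factor (k + 7): pole of order 1 at -7, modulus 7.
Denominator factor (k + 4/3)^3: pole of order 3 at -4/3, modulus 4/3.
The radius of convergence is the smallest modulus among the singular points: 4/3.
At the order-1 pole -7 set g(k) = (k - (-7))*f(k) = 17/(3*(k + 4/3)**3).
Simple pole: residue = g(a) at a = -7, which is -9/289.
At the order-3 pole -4/3 set g(k) = (k - (-4/3))^3*f(k) = 17/(3*(k + 7)).
Order-3 pole: residue = g''(a)/2; g''(-4/3) = 18/289, so the residue is 9/289.
List the singular points by increasing real part (a conjugate pair: the negative imaginary part first).

Radius of convergence at 0: 4/3.
At -7: a pole of order 1; residue -9/289.
At -4/3: a pole of order 3; residue 9/289.


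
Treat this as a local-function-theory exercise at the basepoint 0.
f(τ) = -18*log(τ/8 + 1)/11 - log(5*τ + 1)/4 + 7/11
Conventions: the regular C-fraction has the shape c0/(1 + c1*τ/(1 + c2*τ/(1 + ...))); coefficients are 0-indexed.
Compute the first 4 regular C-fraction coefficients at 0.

Taylor coefficients (expand at 0): a_0 = 7/11, a_1 = -16/11, a_2 = 2209/704, a_3 = -88009/8448.
c0 = a_0 = 7/11. Peel one level at a time: if S = 1 + c*τ/S' with S'(0) = 1, then c is the τ-coefficient of S and S' = c*τ/(S - 1).
S_1 = c0/f = 1 + (16/7)*τ + (921/3136)*τ^2 + ...; c1 = 16/7.
S_2 = c1*τ/(S_1 - 1) = 1 + (-921/7168)*τ + (-7891261/3145728)*τ^2 + ...; c2 = -921/7168.
S_3 = c2*τ/(S_2 - 1) = 1 + (-55238827/2829312)*τ + ...; c3 = -55238827/2829312.

The regular C-fraction coefficients are [7/11, 16/7, -921/7168, -55238827/2829312].


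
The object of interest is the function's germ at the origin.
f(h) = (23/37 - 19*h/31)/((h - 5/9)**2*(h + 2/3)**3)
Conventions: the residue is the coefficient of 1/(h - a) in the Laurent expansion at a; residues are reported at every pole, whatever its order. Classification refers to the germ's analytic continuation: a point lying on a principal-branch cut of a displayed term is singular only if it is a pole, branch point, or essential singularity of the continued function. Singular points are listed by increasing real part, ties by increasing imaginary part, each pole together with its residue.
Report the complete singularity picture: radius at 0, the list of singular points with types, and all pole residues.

Denominator factor (h + 2/3)^3: pole of order 3 at -2/3, modulus 2/3.
Denominator factor (h - 5/9)^2: pole of order 2 at 5/9, modulus 5/9.
The radius of convergence is the smallest modulus among the singular points: 5/9.
At the order-3 pole -2/3 set g(h) = (h - (-2/3))^3*f(h) = (23/37 - 19*h/31)/(h - 5/9)**2.
Order-3 pole: residue = g''(a)/2; g''(-2/3) = 23968062/16793227, so the residue is 11984031/16793227.
At the order-2 pole 5/9 set g(h) = (h - (5/9))^2*f(h) = (23/37 - 19*h/31)/(h + 2/3)**3.
Order-2 pole: residue = g'(a); g'(5/9) = -11984031/16793227, so the residue is -11984031/16793227.
List the singular points by increasing real part (a conjugate pair: the negative imaginary part first).

Radius of convergence at 0: 5/9.
At -2/3: a pole of order 3; residue 11984031/16793227.
At 5/9: a pole of order 2; residue -11984031/16793227.


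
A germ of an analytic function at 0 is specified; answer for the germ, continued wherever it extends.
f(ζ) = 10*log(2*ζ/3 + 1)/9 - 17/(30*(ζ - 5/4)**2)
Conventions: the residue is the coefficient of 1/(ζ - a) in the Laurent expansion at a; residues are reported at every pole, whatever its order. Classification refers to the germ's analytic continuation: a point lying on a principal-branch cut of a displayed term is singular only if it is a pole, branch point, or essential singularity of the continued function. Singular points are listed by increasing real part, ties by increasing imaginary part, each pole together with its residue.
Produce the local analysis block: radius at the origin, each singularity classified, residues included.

Radius of convergence at 0: 5/4.
At -3/2: a logarithmic branch point.
At 5/4: a pole of order 2; residue 0.

Denominator factor (ζ - 5/4)^2: pole of order 2 at 5/4, modulus 5/4.
Branch term (10/9)*log(1 - ζ/(-3/2)): its argument vanishes at ζ = -3/2, a logarithmic branch point, modulus 3/2.
The radius of convergence is the smallest modulus among the singular points: 5/4.
The branch term is analytic at 5/4 and contributes nothing to the residue; only the rational part matters.
At the order-2 pole 5/4 set g(ζ) = (ζ - (5/4))^2*(rational part) = -17/30.
Order-2 pole: residue = g'(a); g'(5/4) = 0, so the residue is 0.
List the singular points by increasing real part (a conjugate pair: the negative imaginary part first).


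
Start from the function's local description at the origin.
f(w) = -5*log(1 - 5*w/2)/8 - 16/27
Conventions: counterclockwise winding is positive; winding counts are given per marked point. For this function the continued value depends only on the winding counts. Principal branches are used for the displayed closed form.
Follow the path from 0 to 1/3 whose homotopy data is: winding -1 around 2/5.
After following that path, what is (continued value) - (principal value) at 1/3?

The rational part is single-valued and drops out of the difference; each branch term changes only by its own monodromy.
(-5/8)*log(1 - w/(2/5)): each positive loop around 2/5 adds 2*pi*i to the log, so winding -1 contributes (-5/8)*(-1)*2*pi*i = (5/4)*pi*i.
Summing the contributions at w = 1/3 gives (5/4)*pi*i.

Continued minus principal equals (5/4)*pi*i.


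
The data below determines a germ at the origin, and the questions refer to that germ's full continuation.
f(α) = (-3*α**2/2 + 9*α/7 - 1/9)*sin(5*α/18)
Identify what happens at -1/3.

There is no denominator, hence no pole anywhere.
The factor sin(5*α/18) is entire.
So the germ continues analytically to -1/3.

The point is a regular point.


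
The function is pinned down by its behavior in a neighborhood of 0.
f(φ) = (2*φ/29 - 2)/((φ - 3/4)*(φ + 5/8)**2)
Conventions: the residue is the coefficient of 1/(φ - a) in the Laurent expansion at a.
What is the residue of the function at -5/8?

At the order-2 pole -5/8 set g(φ) = (φ - (-5/8))^2*f(φ) = (2*φ/29 - 2)/(φ - 3/4).
Order-2 pole: residue = g'(a); g'(-5/8) = 3616/3509, so the residue is 3616/3509.

The residue is 3616/3509.


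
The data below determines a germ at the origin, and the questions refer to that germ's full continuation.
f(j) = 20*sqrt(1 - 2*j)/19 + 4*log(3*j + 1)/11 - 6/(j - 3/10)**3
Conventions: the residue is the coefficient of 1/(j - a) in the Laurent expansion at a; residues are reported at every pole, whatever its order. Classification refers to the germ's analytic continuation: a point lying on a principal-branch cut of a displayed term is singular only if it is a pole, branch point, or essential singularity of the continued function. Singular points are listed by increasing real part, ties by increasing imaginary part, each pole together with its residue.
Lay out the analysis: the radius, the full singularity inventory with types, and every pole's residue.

Denominator factor (j - 3/10)^3: pole of order 3 at 3/10, modulus 3/10.
Branch term (20/19)*sqrt(1 - j/(1/2)): its argument vanishes at j = 1/2, a square-root branch point, modulus 1/2.
Branch term (4/11)*log(1 - j/(-1/3)): its argument vanishes at j = -1/3, a logarithmic branch point, modulus 1/3.
The radius of convergence is the smallest modulus among the singular points: 3/10.
The branch terms are analytic at 3/10 and contribute nothing to the residue; only the rational part matters.
At the order-3 pole 3/10 set g(j) = (j - (3/10))^3*(rational part) = -6.
Order-3 pole: residue = g''(a)/2; g''(3/10) = 0, so the residue is 0.
List the singular points by increasing real part (a conjugate pair: the negative imaginary part first).

Radius of convergence at 0: 3/10.
At -1/3: a logarithmic branch point.
At 3/10: a pole of order 3; residue 0.
At 1/2: an algebraic (square-root) branch point.


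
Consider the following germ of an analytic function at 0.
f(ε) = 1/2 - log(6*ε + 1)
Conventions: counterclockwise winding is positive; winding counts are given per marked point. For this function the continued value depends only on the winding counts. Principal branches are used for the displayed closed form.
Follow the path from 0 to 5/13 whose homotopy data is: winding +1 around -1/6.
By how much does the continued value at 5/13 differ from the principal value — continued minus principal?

Continued minus principal equals -(2)*pi*i.

The rational part is single-valued and drops out of the difference; each branch term changes only by its own monodromy.
(-1)*log(1 - ε/(-1/6)): each positive loop around -1/6 adds 2*pi*i to the log, so winding +1 contributes (-1)*(1)*2*pi*i = -(2)*pi*i.
Summing the contributions at ε = 5/13 gives -(2)*pi*i.


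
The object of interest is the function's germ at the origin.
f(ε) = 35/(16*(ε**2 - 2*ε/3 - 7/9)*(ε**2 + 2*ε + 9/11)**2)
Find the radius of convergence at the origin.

The radius of convergence is 1 - (1/11)*sqrt(22).

Denominator factor (ε**2 - 2*ε/3 - 7/9): discriminant 32/9, real irrational roots 1/3 + (2/3)*sqrt(2) and 1/3 - (2/3)*sqrt(2); poles of order 1, moduli 1/3 + (2/3)*sqrt(2) and -1/3 + (2/3)*sqrt(2).
Denominator factor (ε**2 + 2*ε + 9/11)^2: discriminant 8/11, real irrational roots -1 + (1/11)*sqrt(22) and -1 - (1/11)*sqrt(22); poles of order 2, moduli 1 - (1/11)*sqrt(22) and 1 + (1/11)*sqrt(22).
The radius of convergence is the smallest modulus among the singular points: 1 - (1/11)*sqrt(22).


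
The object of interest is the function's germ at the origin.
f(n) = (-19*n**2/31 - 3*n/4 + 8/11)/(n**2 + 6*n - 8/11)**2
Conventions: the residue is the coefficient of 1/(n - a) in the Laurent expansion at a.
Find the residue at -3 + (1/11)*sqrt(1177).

The factor n**2 + 6*n - 8/11 splits as (n - a)(n - a') with a = -3 + (1/11)*sqrt(1177), a' = -3 - (1/11)*sqrt(1177). At the order-2 pole a set g(n) = (n - a)^2*f(n) = [-19*n**2/31 - 3*n/4 + 8/11] / (n - a')^2.
Order-2 pole: residue = g'(a); g'(-3 + (1/11)*sqrt(1177)) = -(4669/5678704)*sqrt(1177), so the residue is -(4669/5678704)*sqrt(1177).

The residue is -(4669/5678704)*sqrt(1177).


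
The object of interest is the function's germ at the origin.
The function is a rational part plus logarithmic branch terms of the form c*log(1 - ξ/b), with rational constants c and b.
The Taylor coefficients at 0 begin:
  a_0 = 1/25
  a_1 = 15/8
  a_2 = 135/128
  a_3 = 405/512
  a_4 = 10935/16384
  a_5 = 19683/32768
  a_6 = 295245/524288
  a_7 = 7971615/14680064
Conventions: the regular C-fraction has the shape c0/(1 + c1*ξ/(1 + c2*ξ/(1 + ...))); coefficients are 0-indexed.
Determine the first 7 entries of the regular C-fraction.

Taylor coefficients (read off): a_0 = 1/25, a_1 = 15/8, a_2 = 135/128, a_3 = 405/512, a_4 = 10935/16384, a_5 = 19683/32768, a_6 = 295245/524288.
c0 = a_0 = 1/25. Peel one level at a time: if S = 1 + c*ξ/S' with S'(0) = 1, then c is the ξ-coefficient of S and S' = c*ξ/(S - 1).
S_1 = c0/f = 1 + (-375/8)*ξ + (277875/128)*ξ^2 + ...; c1 = -375/8.
S_2 = c1*ξ/(S_1 - 1) = 1 + (741/16)*ξ + (-27/256)*ξ^2 + ...; c2 = 741/16.
S_3 = c2*ξ/(S_2 - 1) = 1 + (9/3952)*ξ + (2511/1952288)*ξ^2 + ...; c3 = 9/3952.
S_4 = c3*ξ/(S_3 - 1) = 1 + (-279/494)*ξ + (-27/320)*ξ^2 + ...; c4 = -279/494.
S_5 = c4*ξ/(S_4 - 1) = 1 + (-741/4960)*ξ + (-1518309/24601600)*ξ^2 + ...; c5 = -741/4960.
S_6 = c5*ξ/(S_5 - 1) = 1 + (-2049/4960)*ξ + ...; c6 = -2049/4960.

The regular C-fraction coefficients are [1/25, -375/8, 741/16, 9/3952, -279/494, -741/4960, -2049/4960].


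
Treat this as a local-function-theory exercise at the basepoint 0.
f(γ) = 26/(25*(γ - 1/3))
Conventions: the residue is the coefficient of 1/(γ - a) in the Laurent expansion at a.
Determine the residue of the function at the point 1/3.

At the order-1 pole 1/3 set g(γ) = (γ - (1/3))*f(γ) = 26/25.
Simple pole: residue = g(a) at a = 1/3, which is 26/25.

The residue is 26/25.


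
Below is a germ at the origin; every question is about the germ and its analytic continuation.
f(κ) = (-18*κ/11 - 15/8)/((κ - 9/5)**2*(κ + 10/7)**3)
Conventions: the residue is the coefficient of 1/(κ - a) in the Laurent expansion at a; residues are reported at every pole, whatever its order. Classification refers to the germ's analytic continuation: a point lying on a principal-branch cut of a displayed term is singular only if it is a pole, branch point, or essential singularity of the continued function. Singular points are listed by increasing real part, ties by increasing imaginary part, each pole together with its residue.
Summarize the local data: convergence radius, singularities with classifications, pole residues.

Denominator factor (κ - 9/5)^2: pole of order 2 at 9/5, modulus 9/5.
Denominator factor (κ + 10/7)^3: pole of order 3 at -10/7, modulus 10/7.
The radius of convergence is the smallest modulus among the singular points: 10/7.
At the order-3 pole -10/7 set g(κ) = (κ - (-10/7))^3*f(κ) = (-18*κ/11 - 15/8)/(κ - 9/5)**2.
Order-3 pole: residue = g''(a)/2; g''(-10/7) = -1212033375/7174083884, so the residue is -1212033375/14348167768.
At the order-2 pole 9/5 set g(κ) = (κ - (9/5))^2*f(κ) = (-18*κ/11 - 15/8)/(κ + 10/7)**3.
Order-2 pole: residue = g'(a); g'(9/5) = 1212033375/14348167768, so the residue is 1212033375/14348167768.
List the singular points by increasing real part (a conjugate pair: the negative imaginary part first).

Radius of convergence at 0: 10/7.
At -10/7: a pole of order 3; residue -1212033375/14348167768.
At 9/5: a pole of order 2; residue 1212033375/14348167768.


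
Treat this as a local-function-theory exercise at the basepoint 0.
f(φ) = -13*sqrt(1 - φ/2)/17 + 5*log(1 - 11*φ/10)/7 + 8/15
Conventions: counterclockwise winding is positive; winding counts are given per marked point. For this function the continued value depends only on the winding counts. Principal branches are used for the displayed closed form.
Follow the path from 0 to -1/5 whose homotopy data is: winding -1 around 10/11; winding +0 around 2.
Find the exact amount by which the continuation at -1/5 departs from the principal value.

Continued minus principal equals -(10/7)*pi*i.

The rational part is single-valued and drops out of the difference; each branch term changes only by its own monodromy.
(-13/17)*sqrt(1 - φ/(2)): winding +0 is even, the square root returns to the same sheet, contribution 0.
(5/7)*log(1 - φ/(10/11)): each positive loop around 10/11 adds 2*pi*i to the log, so winding -1 contributes (5/7)*(-1)*2*pi*i = -(10/7)*pi*i.
Summing the contributions at φ = -1/5 gives -(10/7)*pi*i.


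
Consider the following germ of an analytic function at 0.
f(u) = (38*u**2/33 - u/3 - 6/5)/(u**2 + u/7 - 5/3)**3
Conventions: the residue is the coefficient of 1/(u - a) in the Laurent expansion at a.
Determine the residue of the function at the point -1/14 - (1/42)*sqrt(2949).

The factor u**2 + u/7 - 5/3 splits as (u - a)(u - a') with a = -1/14 - (1/42)*sqrt(2949), a' = -1/14 + (1/42)*sqrt(2949). At the order-3 pole a set g(u) = (u - a)^3*f(u) = [38*u**2/33 - u/3 - 6/5] / (u - a')^3.
Order-3 pole: residue = g''(a)/2; g''(-1/14 - (1/42)*sqrt(2949)) = (180898886/52242414785)*sqrt(2949), so the residue is (90449443/52242414785)*sqrt(2949).

The residue is (90449443/52242414785)*sqrt(2949).


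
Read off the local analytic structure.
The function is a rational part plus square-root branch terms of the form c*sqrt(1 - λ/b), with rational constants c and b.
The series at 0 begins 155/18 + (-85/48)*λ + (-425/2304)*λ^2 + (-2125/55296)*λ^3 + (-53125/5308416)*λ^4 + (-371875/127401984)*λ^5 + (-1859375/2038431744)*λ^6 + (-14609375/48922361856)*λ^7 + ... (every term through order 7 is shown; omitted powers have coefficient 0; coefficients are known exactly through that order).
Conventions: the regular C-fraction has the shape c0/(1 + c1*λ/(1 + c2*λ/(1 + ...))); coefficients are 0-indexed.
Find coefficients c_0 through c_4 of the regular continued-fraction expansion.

Taylor coefficients (read off): a_0 = 155/18, a_1 = -85/48, a_2 = -425/2304, a_3 = -2125/55296, a_4 = -53125/5308416.
c0 = a_0 = 155/18. Peel one level at a time: if S = 1 + c*λ/S' with S'(0) = 1, then c is the λ-coefficient of S and S' = c*λ/(S - 1).
S_1 = c0/f = 1 + (51/248)*λ + (7837/123008)*λ^2 + ...; c1 = 51/248.
S_2 = c1*λ/(S_1 - 1) = 1 + (-461/1488)*λ + (-25/2304)*λ^2 + ...; c2 = -461/1488.
S_3 = c2*λ/(S_2 - 1) = 1 + (-775/22128)*λ + (-2972125/489648384)*λ^2 + ...; c3 = -775/22128.
S_4 = c3*λ/(S_3 - 1) = 1 + (-3835/22128)*λ + ...; c4 = -3835/22128.

The regular C-fraction coefficients are [155/18, 51/248, -461/1488, -775/22128, -3835/22128].
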